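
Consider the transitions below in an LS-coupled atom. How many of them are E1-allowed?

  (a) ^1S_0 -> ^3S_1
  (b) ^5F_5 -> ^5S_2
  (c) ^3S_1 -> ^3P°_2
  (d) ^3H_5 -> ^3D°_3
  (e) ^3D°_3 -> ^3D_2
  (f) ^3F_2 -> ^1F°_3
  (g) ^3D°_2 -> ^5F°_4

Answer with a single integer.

2

(a) forbidden (parity, ΔS, ΔL fail)
(b) forbidden (parity, ΔL, ΔJ fail)
(c) allowed
(d) forbidden (ΔL, ΔJ fail)
(e) allowed
(f) forbidden (ΔS fails)
(g) forbidden (parity, ΔS, ΔJ fail)
Total allowed: 2 of 7.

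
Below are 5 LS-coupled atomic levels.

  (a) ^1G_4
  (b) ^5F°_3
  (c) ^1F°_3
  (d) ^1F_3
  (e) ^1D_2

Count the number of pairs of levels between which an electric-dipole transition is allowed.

(a)–(b): forbidden (ΔS).
(a)–(c): allowed.
(a)–(d): forbidden (parity).
(a)–(e): forbidden (parity, ΔL, ΔJ).
(b)–(c): forbidden (parity, ΔS).
(b)–(d): forbidden (ΔS).
(b)–(e): forbidden (ΔS).
(c)–(d): allowed.
(c)–(e): allowed.
(d)–(e): forbidden (parity).
Allowed pairs: 3 of 10.

3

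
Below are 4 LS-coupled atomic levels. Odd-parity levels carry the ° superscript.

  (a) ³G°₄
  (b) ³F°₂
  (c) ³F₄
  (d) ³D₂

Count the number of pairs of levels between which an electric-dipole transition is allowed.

2

(a)–(b): forbidden (parity, ΔJ).
(a)–(c): allowed.
(a)–(d): forbidden (ΔL, ΔJ).
(b)–(c): forbidden (ΔJ).
(b)–(d): allowed.
(c)–(d): forbidden (parity, ΔJ).
Allowed pairs: 2 of 6.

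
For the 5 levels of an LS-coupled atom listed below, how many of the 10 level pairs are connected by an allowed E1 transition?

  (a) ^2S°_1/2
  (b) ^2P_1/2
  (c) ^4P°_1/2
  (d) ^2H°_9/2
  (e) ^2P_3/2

2

(a)–(b): allowed.
(a)–(c): forbidden (parity, ΔS).
(a)–(d): forbidden (parity, ΔL, ΔJ).
(a)–(e): allowed.
(b)–(c): forbidden (ΔS).
(b)–(d): forbidden (ΔL, ΔJ).
(b)–(e): forbidden (parity).
(c)–(d): forbidden (parity, ΔS, ΔL, ΔJ).
(c)–(e): forbidden (ΔS).
(d)–(e): forbidden (ΔL, ΔJ).
Allowed pairs: 2 of 10.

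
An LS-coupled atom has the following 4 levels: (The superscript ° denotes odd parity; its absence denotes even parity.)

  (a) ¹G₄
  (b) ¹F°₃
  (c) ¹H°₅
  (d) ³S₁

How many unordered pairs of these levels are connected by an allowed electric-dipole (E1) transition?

2

(a)–(b): allowed.
(a)–(c): allowed.
(a)–(d): forbidden (parity, ΔS, ΔL, ΔJ).
(b)–(c): forbidden (parity, ΔL, ΔJ).
(b)–(d): forbidden (ΔS, ΔL, ΔJ).
(c)–(d): forbidden (ΔS, ΔL, ΔJ).
Allowed pairs: 2 of 6.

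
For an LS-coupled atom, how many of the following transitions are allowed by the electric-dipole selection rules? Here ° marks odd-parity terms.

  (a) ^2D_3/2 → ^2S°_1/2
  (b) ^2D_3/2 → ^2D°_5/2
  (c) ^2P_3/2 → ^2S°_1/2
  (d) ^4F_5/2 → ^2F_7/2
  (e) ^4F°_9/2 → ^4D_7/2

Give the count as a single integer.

(a) forbidden (ΔL fails)
(b) allowed
(c) allowed
(d) forbidden (parity, ΔS fail)
(e) allowed
Total allowed: 3 of 5.

3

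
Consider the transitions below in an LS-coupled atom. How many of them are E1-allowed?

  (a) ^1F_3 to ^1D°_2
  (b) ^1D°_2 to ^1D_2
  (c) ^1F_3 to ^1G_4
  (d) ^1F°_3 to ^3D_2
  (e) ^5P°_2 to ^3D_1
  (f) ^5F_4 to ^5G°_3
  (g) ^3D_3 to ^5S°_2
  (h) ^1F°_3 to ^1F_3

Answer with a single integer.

4

(a) allowed
(b) allowed
(c) forbidden (parity fails)
(d) forbidden (ΔS fails)
(e) forbidden (ΔS fails)
(f) allowed
(g) forbidden (ΔS, ΔL fail)
(h) allowed
Total allowed: 4 of 8.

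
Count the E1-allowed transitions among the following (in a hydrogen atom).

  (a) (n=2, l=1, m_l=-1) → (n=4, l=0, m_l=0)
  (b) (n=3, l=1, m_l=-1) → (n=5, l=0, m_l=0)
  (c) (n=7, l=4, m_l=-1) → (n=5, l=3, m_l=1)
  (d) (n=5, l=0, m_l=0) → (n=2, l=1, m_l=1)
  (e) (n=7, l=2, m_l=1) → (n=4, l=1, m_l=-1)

3

(a) allowed
(b) allowed
(c) forbidden — Δm_l = +2 (E1 requires Δm_l = 0, ±1)
(d) allowed
(e) forbidden — Δm_l = -2 (E1 requires Δm_l = 0, ±1)
Total allowed: 3 of 5.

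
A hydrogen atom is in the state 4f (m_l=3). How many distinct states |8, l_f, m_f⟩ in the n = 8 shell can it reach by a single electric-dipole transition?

4

E1 requires Δl = ±1, so l_f ∈ {2, 4}; with 0 ≤ l_f ≤ n_f−1 = 7, the allowed l_f values are {2, 4}.
For l_f = 2: m_f ∈ {m_i−1, m_i, m_i+1} ∩ [−2, 2] = {2} → 1 state.
For l_f = 4: m_f ∈ {m_i−1, m_i, m_i+1} ∩ [−4, 4] = {2, 3, 4} → 3 states.
Total: 4.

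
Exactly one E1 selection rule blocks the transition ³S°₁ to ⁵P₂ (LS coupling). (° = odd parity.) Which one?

the ΔS = 0 rule

Parity must change: odd → even — satisfied.
ΔS = 0: S: 1 → 2 — violated.
ΔL = 0, ±1 (not L=0↔0): L: 0 → 1, ΔL = +1 — satisfied.
ΔJ = 0, ±1 (not J=0↔0): J: 1 → 2, ΔJ = +1 — satisfied.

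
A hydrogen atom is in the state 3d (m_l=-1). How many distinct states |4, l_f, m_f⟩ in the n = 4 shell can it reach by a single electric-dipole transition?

E1 requires Δl = ±1, so l_f ∈ {1, 3}; with 0 ≤ l_f ≤ n_f−1 = 3, the allowed l_f values are {1, 3}.
For l_f = 1: m_f ∈ {m_i−1, m_i, m_i+1} ∩ [−1, 1] = {-1, 0} → 2 states.
For l_f = 3: m_f ∈ {m_i−1, m_i, m_i+1} ∩ [−3, 3] = {-2, -1, 0} → 3 states.
Total: 5.

5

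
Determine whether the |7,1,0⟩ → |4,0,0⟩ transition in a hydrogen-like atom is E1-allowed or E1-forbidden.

Δl = 0 − 1 = -1; the E1 rule Δl = ±1 is ok.
Δm_l = 0 − (0) = +0. E1 requires Δm_l = 0, ±1: ok.
All E1 selection rules are satisfied.

allowed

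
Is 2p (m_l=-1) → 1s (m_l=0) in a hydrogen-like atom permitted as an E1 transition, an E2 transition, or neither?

E1

Δl = 0 − 1 = -1; l_i + l_f = 1.
Δm_l = +1.
E1 (Δl = ±1, |Δm_l| ≤ 1): satisfied.
E2 (Δl = 0,±2, l_i+l_f ≥ 2, |Δm_l| ≤ 2): not satisfied.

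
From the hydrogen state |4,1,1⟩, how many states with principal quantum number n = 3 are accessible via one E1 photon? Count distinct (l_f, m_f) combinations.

E1 requires Δl = ±1, so l_f ∈ {0, 2}; with 0 ≤ l_f ≤ n_f−1 = 2, the allowed l_f values are {0, 2}.
For l_f = 0: m_f ∈ {m_i−1, m_i, m_i+1} ∩ [−0, 0] = {0} → 1 state.
For l_f = 2: m_f ∈ {m_i−1, m_i, m_i+1} ∩ [−2, 2] = {0, 1, 2} → 3 states.
Total: 4.

4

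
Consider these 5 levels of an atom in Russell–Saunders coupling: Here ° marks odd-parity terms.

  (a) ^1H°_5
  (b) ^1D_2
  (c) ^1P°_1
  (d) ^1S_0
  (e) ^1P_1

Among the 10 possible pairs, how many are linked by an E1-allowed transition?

3

(a)–(b): forbidden (ΔL, ΔJ).
(a)–(c): forbidden (parity, ΔL, ΔJ).
(a)–(d): forbidden (ΔL, ΔJ).
(a)–(e): forbidden (ΔL, ΔJ).
(b)–(c): allowed.
(b)–(d): forbidden (parity, ΔL, ΔJ).
(b)–(e): forbidden (parity).
(c)–(d): allowed.
(c)–(e): allowed.
(d)–(e): forbidden (parity).
Allowed pairs: 3 of 10.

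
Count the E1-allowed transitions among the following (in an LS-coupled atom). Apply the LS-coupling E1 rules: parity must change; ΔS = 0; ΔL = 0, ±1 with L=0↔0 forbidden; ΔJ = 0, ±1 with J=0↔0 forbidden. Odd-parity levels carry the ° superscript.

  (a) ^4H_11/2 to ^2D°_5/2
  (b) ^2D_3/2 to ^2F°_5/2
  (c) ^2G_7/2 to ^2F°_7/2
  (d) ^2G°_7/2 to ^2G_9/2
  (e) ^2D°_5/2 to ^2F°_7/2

3

(a) forbidden (ΔS, ΔL, ΔJ fail)
(b) allowed
(c) allowed
(d) allowed
(e) forbidden (parity fails)
Total allowed: 3 of 5.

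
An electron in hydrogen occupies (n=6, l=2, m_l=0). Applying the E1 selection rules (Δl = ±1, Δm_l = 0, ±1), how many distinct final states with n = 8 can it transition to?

E1 requires Δl = ±1, so l_f ∈ {1, 3}; with 0 ≤ l_f ≤ n_f−1 = 7, the allowed l_f values are {1, 3}.
For l_f = 1: m_f ∈ {m_i−1, m_i, m_i+1} ∩ [−1, 1] = {-1, 0, 1} → 3 states.
For l_f = 3: m_f ∈ {m_i−1, m_i, m_i+1} ∩ [−3, 3] = {-1, 0, 1} → 3 states.
Total: 6.

6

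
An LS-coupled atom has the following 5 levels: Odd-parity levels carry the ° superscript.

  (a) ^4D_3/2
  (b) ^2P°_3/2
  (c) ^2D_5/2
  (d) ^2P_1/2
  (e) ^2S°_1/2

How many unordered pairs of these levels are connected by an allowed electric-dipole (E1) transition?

3

(a)–(b): forbidden (ΔS).
(a)–(c): forbidden (parity, ΔS).
(a)–(d): forbidden (parity, ΔS).
(a)–(e): forbidden (ΔS, ΔL).
(b)–(c): allowed.
(b)–(d): allowed.
(b)–(e): forbidden (parity).
(c)–(d): forbidden (parity, ΔJ).
(c)–(e): forbidden (ΔL, ΔJ).
(d)–(e): allowed.
Allowed pairs: 3 of 10.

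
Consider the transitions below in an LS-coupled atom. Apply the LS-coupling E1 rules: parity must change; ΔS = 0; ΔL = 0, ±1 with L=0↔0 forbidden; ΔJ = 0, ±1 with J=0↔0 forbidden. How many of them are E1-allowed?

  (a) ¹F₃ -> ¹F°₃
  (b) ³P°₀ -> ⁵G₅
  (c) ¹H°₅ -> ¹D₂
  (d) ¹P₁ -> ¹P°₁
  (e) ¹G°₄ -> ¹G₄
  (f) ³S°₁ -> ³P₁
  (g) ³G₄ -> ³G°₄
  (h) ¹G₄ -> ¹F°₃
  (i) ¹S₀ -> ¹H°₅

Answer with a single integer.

6

(a) allowed
(b) forbidden (ΔS, ΔL, ΔJ fail)
(c) forbidden (ΔL, ΔJ fail)
(d) allowed
(e) allowed
(f) allowed
(g) allowed
(h) allowed
(i) forbidden (ΔL, ΔJ fail)
Total allowed: 6 of 9.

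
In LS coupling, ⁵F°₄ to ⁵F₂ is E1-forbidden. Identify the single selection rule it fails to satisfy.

Parity must change: odd → even — satisfied.
ΔS = 0: S: 2 → 2 — satisfied.
ΔL = 0, ±1 (not L=0↔0): L: 3 → 3, ΔL = +0 — satisfied.
ΔJ = 0, ±1 (not J=0↔0): J: 4 → 2, ΔJ = -2 — violated.

the ΔJ = 0, ±1 rule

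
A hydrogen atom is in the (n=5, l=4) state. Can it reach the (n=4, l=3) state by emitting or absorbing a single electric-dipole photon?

allowed

Δl = 3 − 4 = -1; the E1 rule Δl = ±1 is satisfied.
All E1 selection rules are satisfied.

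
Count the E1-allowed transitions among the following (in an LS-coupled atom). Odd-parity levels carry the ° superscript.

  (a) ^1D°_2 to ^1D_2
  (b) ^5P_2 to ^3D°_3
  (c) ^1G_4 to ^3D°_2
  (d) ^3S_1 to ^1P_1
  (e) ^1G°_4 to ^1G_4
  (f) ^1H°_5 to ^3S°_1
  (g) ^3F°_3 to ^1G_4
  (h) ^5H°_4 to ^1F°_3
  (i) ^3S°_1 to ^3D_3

2

(a) allowed
(b) forbidden (ΔS fails)
(c) forbidden (ΔS, ΔL, ΔJ fail)
(d) forbidden (parity, ΔS fail)
(e) allowed
(f) forbidden (parity, ΔS, ΔL, ΔJ fail)
(g) forbidden (ΔS fails)
(h) forbidden (parity, ΔS, ΔL fail)
(i) forbidden (ΔL, ΔJ fail)
Total allowed: 2 of 9.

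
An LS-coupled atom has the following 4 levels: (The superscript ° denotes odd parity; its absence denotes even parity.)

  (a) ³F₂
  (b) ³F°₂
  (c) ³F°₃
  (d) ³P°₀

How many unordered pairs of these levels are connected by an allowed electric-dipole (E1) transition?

2

(a)–(b): allowed.
(a)–(c): allowed.
(a)–(d): forbidden (ΔL, ΔJ).
(b)–(c): forbidden (parity).
(b)–(d): forbidden (parity, ΔL, ΔJ).
(c)–(d): forbidden (parity, ΔL, ΔJ).
Allowed pairs: 2 of 6.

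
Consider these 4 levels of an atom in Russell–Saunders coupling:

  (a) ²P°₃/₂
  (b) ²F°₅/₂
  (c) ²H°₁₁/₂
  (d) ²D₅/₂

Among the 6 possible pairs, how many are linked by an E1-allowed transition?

2

(a)–(b): forbidden (parity, ΔL).
(a)–(c): forbidden (parity, ΔL, ΔJ).
(a)–(d): allowed.
(b)–(c): forbidden (parity, ΔL, ΔJ).
(b)–(d): allowed.
(c)–(d): forbidden (ΔL, ΔJ).
Allowed pairs: 2 of 6.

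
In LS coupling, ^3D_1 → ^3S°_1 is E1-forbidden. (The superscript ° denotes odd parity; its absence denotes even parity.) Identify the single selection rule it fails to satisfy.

the ΔL = 0, ±1 rule

Parity must change: even → odd — passes.
ΔS = 0: S: 1 → 1 — passes.
ΔL = 0, ±1 (not L=0↔0): L: 2 → 0, ΔL = -2 — fails.
ΔJ = 0, ±1 (not J=0↔0): J: 1 → 1, ΔJ = +0 — passes.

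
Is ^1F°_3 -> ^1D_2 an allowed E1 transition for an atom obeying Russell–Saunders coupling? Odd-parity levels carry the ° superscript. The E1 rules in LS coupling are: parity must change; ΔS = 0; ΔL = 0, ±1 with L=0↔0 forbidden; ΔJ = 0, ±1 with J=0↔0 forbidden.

allowed

ΔJ = 0, ±1 (not J=0↔0): J: 3 → 2, ΔJ = -1 — satisfied.
ΔL = 0, ±1 (not L=0↔0): L: 3 → 2, ΔL = -1 — satisfied.
Parity must change: odd → even — satisfied.
ΔS = 0: S: 0 → 0 — satisfied.
All four E1 rules are satisfied.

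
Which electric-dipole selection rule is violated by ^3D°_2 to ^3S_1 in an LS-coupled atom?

Parity must change: odd → even — ok.
ΔS = 0: S: 1 → 1 — ok.
ΔL = 0, ±1 (not L=0↔0): L: 2 → 0, ΔL = -2 — fails.
ΔJ = 0, ±1 (not J=0↔0): J: 2 → 1, ΔJ = -1 — ok.

the ΔL = 0, ±1 rule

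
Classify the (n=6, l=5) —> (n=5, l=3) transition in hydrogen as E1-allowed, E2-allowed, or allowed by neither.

E2

Δl = 3 − 5 = -2; l_i + l_f = 8.
E1 (Δl = ±1): not satisfied.
E2 (Δl = 0,±2, l_i+l_f ≥ 2): satisfied.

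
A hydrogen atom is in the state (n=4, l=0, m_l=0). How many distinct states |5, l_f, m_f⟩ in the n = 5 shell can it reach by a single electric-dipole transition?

E1 requires Δl = ±1, so l_f ∈ {-1, 1}; with 0 ≤ l_f ≤ n_f−1 = 4, the allowed l_f values are {1}.
For l_f = 1: m_f ∈ {m_i−1, m_i, m_i+1} ∩ [−1, 1] = {-1, 0, 1} → 3 states.
Total: 3.

3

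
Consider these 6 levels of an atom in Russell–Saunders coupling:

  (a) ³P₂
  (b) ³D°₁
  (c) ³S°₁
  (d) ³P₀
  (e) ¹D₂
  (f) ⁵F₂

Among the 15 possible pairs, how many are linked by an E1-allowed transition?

4

(a)–(b): allowed.
(a)–(c): allowed.
(a)–(d): forbidden (parity, ΔJ).
(a)–(e): forbidden (parity, ΔS).
(a)–(f): forbidden (parity, ΔS, ΔL).
(b)–(c): forbidden (parity, ΔL).
(b)–(d): allowed.
(b)–(e): forbidden (ΔS).
(b)–(f): forbidden (ΔS).
(c)–(d): allowed.
(c)–(e): forbidden (ΔS, ΔL).
(c)–(f): forbidden (ΔS, ΔL).
(d)–(e): forbidden (parity, ΔS, ΔJ).
(d)–(f): forbidden (parity, ΔS, ΔL, ΔJ).
(e)–(f): forbidden (parity, ΔS).
Allowed pairs: 4 of 15.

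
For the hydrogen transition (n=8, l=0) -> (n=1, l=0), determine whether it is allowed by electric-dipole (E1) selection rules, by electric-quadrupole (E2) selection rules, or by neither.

Δl = 0 − 0 = +0; l_i + l_f = 0.
E1 (Δl = ±1): not satisfied.
E2 (Δl = 0,±2, l_i+l_f ≥ 2): not satisfied.

neither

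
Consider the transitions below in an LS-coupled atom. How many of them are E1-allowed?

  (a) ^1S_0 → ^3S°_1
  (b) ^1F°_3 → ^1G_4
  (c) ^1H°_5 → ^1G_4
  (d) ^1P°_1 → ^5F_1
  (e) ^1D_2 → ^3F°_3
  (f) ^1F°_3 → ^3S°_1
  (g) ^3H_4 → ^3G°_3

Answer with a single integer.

(a) forbidden (ΔS, ΔL fail)
(b) allowed
(c) allowed
(d) forbidden (ΔS, ΔL fail)
(e) forbidden (ΔS fails)
(f) forbidden (parity, ΔS, ΔL, ΔJ fail)
(g) allowed
Total allowed: 3 of 7.

3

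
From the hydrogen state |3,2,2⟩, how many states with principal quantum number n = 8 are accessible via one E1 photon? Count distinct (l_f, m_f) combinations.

E1 requires Δl = ±1, so l_f ∈ {1, 3}; with 0 ≤ l_f ≤ n_f−1 = 7, the allowed l_f values are {1, 3}.
For l_f = 1: m_f ∈ {m_i−1, m_i, m_i+1} ∩ [−1, 1] = {1} → 1 state.
For l_f = 3: m_f ∈ {m_i−1, m_i, m_i+1} ∩ [−3, 3] = {1, 2, 3} → 3 states.
Total: 4.

4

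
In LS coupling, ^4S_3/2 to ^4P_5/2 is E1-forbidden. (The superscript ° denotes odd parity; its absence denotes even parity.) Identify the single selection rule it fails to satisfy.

Reading off the term symbols: S 3/2→3/2, L 0→1, J 3/2→5/2, parity even→even.
ΔJ = 0, ±1 (not J=0↔0): J: 3/2 → 5/2, ΔJ = +1 — passes.
ΔL = 0, ±1 (not L=0↔0): L: 0 → 1, ΔL = +1 — passes.
Parity must change: even → even — fails.
ΔS = 0: S: 3/2 → 3/2 — passes.

parity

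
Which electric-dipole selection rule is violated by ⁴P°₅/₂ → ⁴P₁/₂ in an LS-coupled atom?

Reading off the term symbols: S 3/2→3/2, L 1→1, J 5/2→1/2, parity odd→even.
Parity must change: odd → even — ok.
ΔS = 0: S: 3/2 → 3/2 — ok.
ΔL = 0, ±1 (not L=0↔0): L: 1 → 1, ΔL = +0 — ok.
ΔJ = 0, ±1 (not J=0↔0): J: 5/2 → 1/2, ΔJ = -2 — fails.

the ΔJ = 0, ±1 rule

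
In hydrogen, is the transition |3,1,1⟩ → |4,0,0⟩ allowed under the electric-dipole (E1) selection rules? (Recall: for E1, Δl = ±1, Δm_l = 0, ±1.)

Δl = 0 − 1 = -1; the E1 rule Δl = ±1 is ok.
m_l: 1 → 0 (Δm_l = -1). |Δm_l| ≤ 1 ok.
All E1 selection rules are satisfied.

allowed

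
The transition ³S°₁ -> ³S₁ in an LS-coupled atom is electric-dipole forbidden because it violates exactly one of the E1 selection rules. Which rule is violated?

Initial level: S=1, L=0, J=1, parity odd. Final level: S=1, L=0, J=1, parity even.
Parity must change: odd → even — ok.
ΔS = 0: S: 1 → 1 — ok.
ΔL = 0, ±1 (not L=0↔0): L: 0 → 0, ΔL = +0 — fails.
ΔJ = 0, ±1 (not J=0↔0): J: 1 → 1, ΔJ = +0 — ok.

the L=0 ↔ L=0 exclusion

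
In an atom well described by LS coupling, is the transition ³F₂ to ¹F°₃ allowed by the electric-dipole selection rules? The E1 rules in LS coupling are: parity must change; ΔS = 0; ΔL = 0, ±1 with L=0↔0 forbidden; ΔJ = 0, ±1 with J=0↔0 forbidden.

Parity must change: even → odd — ✓.
ΔS = 0: S: 1 → 0 — ✗.
ΔL = 0, ±1 (not L=0↔0): L: 3 → 3, ΔL = +0 — ✓.
ΔJ = 0, ±1 (not J=0↔0): J: 2 → 3, ΔJ = +1 — ✓.
Rule(s) violated: ΔS.

forbidden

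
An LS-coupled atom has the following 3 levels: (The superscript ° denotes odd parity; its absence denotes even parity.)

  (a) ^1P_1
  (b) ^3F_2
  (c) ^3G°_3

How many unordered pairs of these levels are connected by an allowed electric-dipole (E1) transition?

1

(a)–(b): forbidden (parity, ΔS, ΔL).
(a)–(c): forbidden (ΔS, ΔL, ΔJ).
(b)–(c): allowed.
Allowed pairs: 1 of 3.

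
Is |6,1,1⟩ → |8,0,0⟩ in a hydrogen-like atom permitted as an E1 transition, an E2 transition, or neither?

Δl = 0 − 1 = -1; l_i + l_f = 1.
Δm_l = -1.
E1 (Δl = ±1, |Δm_l| ≤ 1): satisfied.
E2 (Δl = 0,±2, l_i+l_f ≥ 2, |Δm_l| ≤ 2): not satisfied.

E1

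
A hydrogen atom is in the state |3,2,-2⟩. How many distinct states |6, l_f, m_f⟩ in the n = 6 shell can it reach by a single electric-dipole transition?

E1 requires Δl = ±1, so l_f ∈ {1, 3}; with 0 ≤ l_f ≤ n_f−1 = 5, the allowed l_f values are {1, 3}.
For l_f = 1: m_f ∈ {m_i−1, m_i, m_i+1} ∩ [−1, 1] = {-1} → 1 state.
For l_f = 3: m_f ∈ {m_i−1, m_i, m_i+1} ∩ [−3, 3] = {-3, -2, -1} → 3 states.
Total: 4.

4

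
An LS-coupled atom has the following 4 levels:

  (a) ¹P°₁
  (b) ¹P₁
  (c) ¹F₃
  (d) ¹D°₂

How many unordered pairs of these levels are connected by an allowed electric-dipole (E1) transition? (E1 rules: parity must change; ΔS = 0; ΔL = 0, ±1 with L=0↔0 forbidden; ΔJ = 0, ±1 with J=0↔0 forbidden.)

(a)–(b): allowed.
(a)–(c): forbidden (ΔL, ΔJ).
(a)–(d): forbidden (parity).
(b)–(c): forbidden (parity, ΔL, ΔJ).
(b)–(d): allowed.
(c)–(d): allowed.
Allowed pairs: 3 of 6.

3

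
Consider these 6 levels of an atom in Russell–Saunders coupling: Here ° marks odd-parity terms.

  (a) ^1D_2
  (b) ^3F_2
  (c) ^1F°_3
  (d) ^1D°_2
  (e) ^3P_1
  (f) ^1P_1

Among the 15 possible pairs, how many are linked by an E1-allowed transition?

3

(a)–(b): forbidden (parity, ΔS).
(a)–(c): allowed.
(a)–(d): allowed.
(a)–(e): forbidden (parity, ΔS).
(a)–(f): forbidden (parity).
(b)–(c): forbidden (ΔS).
(b)–(d): forbidden (ΔS).
(b)–(e): forbidden (parity, ΔL).
(b)–(f): forbidden (parity, ΔS, ΔL).
(c)–(d): forbidden (parity).
(c)–(e): forbidden (ΔS, ΔL, ΔJ).
(c)–(f): forbidden (ΔL, ΔJ).
(d)–(e): forbidden (ΔS).
(d)–(f): allowed.
(e)–(f): forbidden (parity, ΔS).
Allowed pairs: 3 of 15.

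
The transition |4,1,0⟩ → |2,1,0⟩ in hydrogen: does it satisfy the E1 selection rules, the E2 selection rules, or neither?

E2

Δl = 1 − 1 = +0; l_i + l_f = 2.
Δm_l = +0.
E1 (Δl = ±1, |Δm_l| ≤ 1): not satisfied.
E2 (Δl = 0,±2, l_i+l_f ≥ 2, |Δm_l| ≤ 2): satisfied.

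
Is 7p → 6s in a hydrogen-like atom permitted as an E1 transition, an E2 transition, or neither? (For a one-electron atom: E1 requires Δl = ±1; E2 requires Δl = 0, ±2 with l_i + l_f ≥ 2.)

Δl = 0 − 1 = -1; l_i + l_f = 1.
E1 (Δl = ±1): satisfied.
E2 (Δl = 0,±2, l_i+l_f ≥ 2): not satisfied.

E1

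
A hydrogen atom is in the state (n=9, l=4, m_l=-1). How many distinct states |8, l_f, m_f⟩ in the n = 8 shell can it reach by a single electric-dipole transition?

E1 requires Δl = ±1, so l_f ∈ {3, 5}; with 0 ≤ l_f ≤ n_f−1 = 7, the allowed l_f values are {3, 5}.
For l_f = 3: m_f ∈ {m_i−1, m_i, m_i+1} ∩ [−3, 3] = {-2, -1, 0} → 3 states.
For l_f = 5: m_f ∈ {m_i−1, m_i, m_i+1} ∩ [−5, 5] = {-2, -1, 0} → 3 states.
Total: 6.

6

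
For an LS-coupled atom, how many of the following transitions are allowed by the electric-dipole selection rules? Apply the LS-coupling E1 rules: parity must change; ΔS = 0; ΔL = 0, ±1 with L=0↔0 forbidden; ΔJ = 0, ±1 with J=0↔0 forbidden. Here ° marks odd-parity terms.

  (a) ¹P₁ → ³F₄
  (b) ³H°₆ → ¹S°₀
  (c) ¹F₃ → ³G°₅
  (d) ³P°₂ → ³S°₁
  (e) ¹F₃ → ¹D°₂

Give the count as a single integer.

1

(a) forbidden (parity, ΔS, ΔL, ΔJ fail)
(b) forbidden (parity, ΔS, ΔL, ΔJ fail)
(c) forbidden (ΔS, ΔJ fail)
(d) forbidden (parity fails)
(e) allowed
Total allowed: 1 of 5.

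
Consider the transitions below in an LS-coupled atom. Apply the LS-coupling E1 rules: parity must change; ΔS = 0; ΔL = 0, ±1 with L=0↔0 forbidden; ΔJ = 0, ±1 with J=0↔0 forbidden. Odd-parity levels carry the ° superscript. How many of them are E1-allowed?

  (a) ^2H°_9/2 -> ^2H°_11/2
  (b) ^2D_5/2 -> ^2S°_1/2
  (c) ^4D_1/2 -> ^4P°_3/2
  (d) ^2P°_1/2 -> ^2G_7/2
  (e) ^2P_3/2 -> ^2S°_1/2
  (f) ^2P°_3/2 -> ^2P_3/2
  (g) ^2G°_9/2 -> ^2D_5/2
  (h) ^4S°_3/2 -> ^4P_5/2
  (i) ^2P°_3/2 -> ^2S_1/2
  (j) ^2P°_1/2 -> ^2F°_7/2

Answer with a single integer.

5

(a) forbidden (parity fails)
(b) forbidden (ΔL, ΔJ fail)
(c) allowed
(d) forbidden (ΔL, ΔJ fail)
(e) allowed
(f) allowed
(g) forbidden (ΔL, ΔJ fail)
(h) allowed
(i) allowed
(j) forbidden (parity, ΔL, ΔJ fail)
Total allowed: 5 of 10.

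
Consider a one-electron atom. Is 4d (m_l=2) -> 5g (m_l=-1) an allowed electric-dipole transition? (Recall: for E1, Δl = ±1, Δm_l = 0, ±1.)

forbidden

Δl = 4 − 2 = +2; the E1 rule Δl = ±1 is fails.
m_l: 2 → -1 (Δm_l = -3). |Δm_l| ≤ 1 fails.
The transition is electric-dipole forbidden.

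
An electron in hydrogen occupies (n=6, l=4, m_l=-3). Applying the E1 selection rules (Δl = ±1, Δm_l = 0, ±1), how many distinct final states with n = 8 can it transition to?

E1 requires Δl = ±1, so l_f ∈ {3, 5}; with 0 ≤ l_f ≤ n_f−1 = 7, the allowed l_f values are {3, 5}.
For l_f = 3: m_f ∈ {m_i−1, m_i, m_i+1} ∩ [−3, 3] = {-3, -2} → 2 states.
For l_f = 5: m_f ∈ {m_i−1, m_i, m_i+1} ∩ [−5, 5] = {-4, -3, -2} → 3 states.
Total: 5.

5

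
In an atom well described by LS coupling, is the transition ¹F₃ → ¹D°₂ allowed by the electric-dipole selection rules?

allowed

ΔS = 0: S: 0 → 0 — passes.
Parity must change: even → odd — passes.
ΔL = 0, ±1 (not L=0↔0): L: 3 → 2, ΔL = -1 — passes.
ΔJ = 0, ±1 (not J=0↔0): J: 3 → 2, ΔJ = -1 — passes.
All four E1 rules are satisfied.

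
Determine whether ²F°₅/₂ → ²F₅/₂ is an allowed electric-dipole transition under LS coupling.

allowed

Reading off the term symbols: S 1/2→1/2, L 3→3, J 5/2→5/2, parity odd→even.
Parity must change: odd → even — passes.
ΔS = 0: S: 1/2 → 1/2 — passes.
ΔL = 0, ±1 (not L=0↔0): L: 3 → 3, ΔL = +0 — passes.
ΔJ = 0, ±1 (not J=0↔0): J: 5/2 → 5/2, ΔJ = +0 — passes.
All four E1 rules are satisfied.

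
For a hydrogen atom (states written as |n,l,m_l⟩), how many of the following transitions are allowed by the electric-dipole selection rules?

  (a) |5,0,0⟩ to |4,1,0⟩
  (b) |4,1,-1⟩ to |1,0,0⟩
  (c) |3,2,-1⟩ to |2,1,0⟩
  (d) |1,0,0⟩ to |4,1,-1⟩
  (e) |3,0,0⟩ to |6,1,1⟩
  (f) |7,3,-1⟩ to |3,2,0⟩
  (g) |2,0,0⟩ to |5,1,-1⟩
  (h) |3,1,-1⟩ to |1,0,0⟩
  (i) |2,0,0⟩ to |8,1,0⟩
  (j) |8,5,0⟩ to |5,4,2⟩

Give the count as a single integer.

9

(a) allowed
(b) allowed
(c) allowed
(d) allowed
(e) allowed
(f) allowed
(g) allowed
(h) allowed
(i) allowed
(j) forbidden — Δm_l = +2 (E1 requires Δm_l = 0, ±1)
Total allowed: 9 of 10.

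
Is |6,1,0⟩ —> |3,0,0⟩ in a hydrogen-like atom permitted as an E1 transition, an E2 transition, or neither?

Δl = 0 − 1 = -1; l_i + l_f = 1.
Δm_l = +0.
E1 (Δl = ±1, |Δm_l| ≤ 1): satisfied.
E2 (Δl = 0,±2, l_i+l_f ≥ 2, |Δm_l| ≤ 2): not satisfied.

E1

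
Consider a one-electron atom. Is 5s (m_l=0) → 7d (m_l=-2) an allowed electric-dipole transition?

forbidden

Initial l = 0, final l = 2, so Δl = +2. E1 requires Δl = ±1: fails.
m_l: 0 → -2 (Δm_l = -2). |Δm_l| ≤ 1 fails.
The transition is electric-dipole forbidden.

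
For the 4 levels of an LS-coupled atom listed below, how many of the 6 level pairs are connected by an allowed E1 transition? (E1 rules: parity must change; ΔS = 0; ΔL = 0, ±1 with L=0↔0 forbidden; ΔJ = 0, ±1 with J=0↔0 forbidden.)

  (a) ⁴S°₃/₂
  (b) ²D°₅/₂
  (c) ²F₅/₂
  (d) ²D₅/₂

(a)–(b): forbidden (parity, ΔS, ΔL).
(a)–(c): forbidden (ΔS, ΔL).
(a)–(d): forbidden (ΔS, ΔL).
(b)–(c): allowed.
(b)–(d): allowed.
(c)–(d): forbidden (parity).
Allowed pairs: 2 of 6.

2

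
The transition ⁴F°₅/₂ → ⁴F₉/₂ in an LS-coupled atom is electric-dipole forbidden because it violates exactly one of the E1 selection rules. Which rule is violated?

Initial level: S=3/2, L=3, J=5/2, parity odd. Final level: S=3/2, L=3, J=9/2, parity even.
Parity must change: odd → even — ok.
ΔS = 0: S: 3/2 → 3/2 — ok.
ΔL = 0, ±1 (not L=0↔0): L: 3 → 3, ΔL = +0 — ok.
ΔJ = 0, ±1 (not J=0↔0): J: 5/2 → 9/2, ΔJ = +2 — fails.

the ΔJ = 0, ±1 rule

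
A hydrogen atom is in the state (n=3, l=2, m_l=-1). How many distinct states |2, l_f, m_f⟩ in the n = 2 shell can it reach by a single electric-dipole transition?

2

E1 requires Δl = ±1, so l_f ∈ {1, 3}; with 0 ≤ l_f ≤ n_f−1 = 1, the allowed l_f values are {1}.
For l_f = 1: m_f ∈ {m_i−1, m_i, m_i+1} ∩ [−1, 1] = {-1, 0} → 2 states.
Total: 2.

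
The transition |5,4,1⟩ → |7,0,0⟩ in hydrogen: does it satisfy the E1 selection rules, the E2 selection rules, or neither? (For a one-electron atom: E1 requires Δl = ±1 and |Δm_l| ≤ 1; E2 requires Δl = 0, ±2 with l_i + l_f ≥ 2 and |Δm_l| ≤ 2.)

Δl = 0 − 4 = -4; l_i + l_f = 4.
Δm_l = -1.
E1 (Δl = ±1, |Δm_l| ≤ 1): not satisfied.
E2 (Δl = 0,±2, l_i+l_f ≥ 2, |Δm_l| ≤ 2): not satisfied.

neither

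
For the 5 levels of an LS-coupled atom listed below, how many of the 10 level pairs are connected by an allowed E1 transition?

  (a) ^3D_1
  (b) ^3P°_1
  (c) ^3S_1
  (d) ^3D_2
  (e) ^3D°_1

(a)–(b): allowed.
(a)–(c): forbidden (parity, ΔL).
(a)–(d): forbidden (parity).
(a)–(e): allowed.
(b)–(c): allowed.
(b)–(d): allowed.
(b)–(e): forbidden (parity).
(c)–(d): forbidden (parity, ΔL).
(c)–(e): forbidden (ΔL).
(d)–(e): allowed.
Allowed pairs: 5 of 10.

5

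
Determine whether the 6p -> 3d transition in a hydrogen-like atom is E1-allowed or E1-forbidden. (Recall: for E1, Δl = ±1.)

Initial l = 1, final l = 2, so Δl = +1. E1 requires Δl = ±1: ok.
All E1 selection rules are satisfied.

allowed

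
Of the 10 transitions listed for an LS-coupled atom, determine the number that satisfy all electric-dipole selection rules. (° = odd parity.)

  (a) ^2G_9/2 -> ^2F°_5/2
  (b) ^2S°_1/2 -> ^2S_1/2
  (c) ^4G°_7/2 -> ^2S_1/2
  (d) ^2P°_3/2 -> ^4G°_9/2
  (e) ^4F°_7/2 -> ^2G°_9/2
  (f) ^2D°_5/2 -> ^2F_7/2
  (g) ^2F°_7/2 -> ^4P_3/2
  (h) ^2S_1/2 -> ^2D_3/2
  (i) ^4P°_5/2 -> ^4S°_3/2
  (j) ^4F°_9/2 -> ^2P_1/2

(a) forbidden (ΔJ fails)
(b) forbidden (ΔL fails)
(c) forbidden (ΔS, ΔL, ΔJ fail)
(d) forbidden (parity, ΔS, ΔL, ΔJ fail)
(e) forbidden (parity, ΔS fail)
(f) allowed
(g) forbidden (ΔS, ΔL, ΔJ fail)
(h) forbidden (parity, ΔL fail)
(i) forbidden (parity fails)
(j) forbidden (ΔS, ΔL, ΔJ fail)
Total allowed: 1 of 10.

1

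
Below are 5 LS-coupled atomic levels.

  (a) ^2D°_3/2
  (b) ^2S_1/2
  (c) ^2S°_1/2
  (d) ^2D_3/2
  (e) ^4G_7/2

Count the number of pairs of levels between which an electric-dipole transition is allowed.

1

(a)–(b): forbidden (ΔL).
(a)–(c): forbidden (parity, ΔL).
(a)–(d): allowed.
(a)–(e): forbidden (ΔS, ΔL, ΔJ).
(b)–(c): forbidden (ΔL).
(b)–(d): forbidden (parity, ΔL).
(b)–(e): forbidden (parity, ΔS, ΔL, ΔJ).
(c)–(d): forbidden (ΔL).
(c)–(e): forbidden (ΔS, ΔL, ΔJ).
(d)–(e): forbidden (parity, ΔS, ΔL, ΔJ).
Allowed pairs: 1 of 10.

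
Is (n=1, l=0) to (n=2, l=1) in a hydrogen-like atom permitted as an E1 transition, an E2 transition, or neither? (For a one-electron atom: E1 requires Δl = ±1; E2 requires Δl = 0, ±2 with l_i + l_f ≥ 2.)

Δl = 1 − 0 = +1; l_i + l_f = 1.
E1 (Δl = ±1): satisfied.
E2 (Δl = 0,±2, l_i+l_f ≥ 2): not satisfied.

E1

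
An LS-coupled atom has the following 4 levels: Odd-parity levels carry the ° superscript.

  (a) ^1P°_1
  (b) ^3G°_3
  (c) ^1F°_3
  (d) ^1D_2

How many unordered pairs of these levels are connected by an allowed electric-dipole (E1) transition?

(a)–(b): forbidden (parity, ΔS, ΔL, ΔJ).
(a)–(c): forbidden (parity, ΔL, ΔJ).
(a)–(d): allowed.
(b)–(c): forbidden (parity, ΔS).
(b)–(d): forbidden (ΔS, ΔL).
(c)–(d): allowed.
Allowed pairs: 2 of 6.

2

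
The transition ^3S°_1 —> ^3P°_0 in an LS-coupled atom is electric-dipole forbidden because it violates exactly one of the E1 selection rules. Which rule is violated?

Initial level: S=1, L=0, J=1, parity odd. Final level: S=1, L=1, J=0, parity odd.
ΔS = 0: S: 1 → 1 — passes.
ΔL = 0, ±1 (not L=0↔0): L: 0 → 1, ΔL = +1 — passes.
Parity must change: odd → odd — fails.
ΔJ = 0, ±1 (not J=0↔0): J: 1 → 0, ΔJ = -1 — passes.

parity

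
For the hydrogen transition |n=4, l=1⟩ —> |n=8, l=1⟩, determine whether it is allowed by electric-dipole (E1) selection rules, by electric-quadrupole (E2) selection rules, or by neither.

E2

Δl = 1 − 1 = +0; l_i + l_f = 2.
E1 (Δl = ±1): not satisfied.
E2 (Δl = 0,±2, l_i+l_f ≥ 2): satisfied.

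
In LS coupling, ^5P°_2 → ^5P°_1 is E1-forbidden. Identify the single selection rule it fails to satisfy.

Parity must change: odd → odd — fails.
ΔS = 0: S: 2 → 2 — ok.
ΔL = 0, ±1 (not L=0↔0): L: 1 → 1, ΔL = +0 — ok.
ΔJ = 0, ±1 (not J=0↔0): J: 2 → 1, ΔJ = -1 — ok.

parity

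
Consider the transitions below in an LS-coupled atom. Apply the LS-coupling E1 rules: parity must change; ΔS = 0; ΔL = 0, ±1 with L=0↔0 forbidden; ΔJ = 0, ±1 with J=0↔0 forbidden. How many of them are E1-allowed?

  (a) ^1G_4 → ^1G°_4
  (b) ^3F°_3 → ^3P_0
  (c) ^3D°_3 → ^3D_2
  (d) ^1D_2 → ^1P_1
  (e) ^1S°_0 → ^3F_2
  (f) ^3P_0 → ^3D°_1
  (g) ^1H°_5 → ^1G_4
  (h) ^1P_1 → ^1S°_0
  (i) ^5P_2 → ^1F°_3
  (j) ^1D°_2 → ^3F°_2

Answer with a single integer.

(a) allowed
(b) forbidden (ΔL, ΔJ fail)
(c) allowed
(d) forbidden (parity fails)
(e) forbidden (ΔS, ΔL, ΔJ fail)
(f) allowed
(g) allowed
(h) allowed
(i) forbidden (ΔS, ΔL fail)
(j) forbidden (parity, ΔS fail)
Total allowed: 5 of 10.

5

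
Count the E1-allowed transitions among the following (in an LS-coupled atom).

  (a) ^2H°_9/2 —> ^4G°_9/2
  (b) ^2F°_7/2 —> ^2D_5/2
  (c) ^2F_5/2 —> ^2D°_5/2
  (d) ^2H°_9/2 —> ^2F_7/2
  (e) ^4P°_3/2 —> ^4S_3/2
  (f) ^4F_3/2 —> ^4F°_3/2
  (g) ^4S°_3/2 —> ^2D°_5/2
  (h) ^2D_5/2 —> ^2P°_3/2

(a) forbidden (parity, ΔS fail)
(b) allowed
(c) allowed
(d) forbidden (ΔL fails)
(e) allowed
(f) allowed
(g) forbidden (parity, ΔS, ΔL fail)
(h) allowed
Total allowed: 5 of 8.

5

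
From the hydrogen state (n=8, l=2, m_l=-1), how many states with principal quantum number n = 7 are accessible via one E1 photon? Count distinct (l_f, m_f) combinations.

E1 requires Δl = ±1, so l_f ∈ {1, 3}; with 0 ≤ l_f ≤ n_f−1 = 6, the allowed l_f values are {1, 3}.
For l_f = 1: m_f ∈ {m_i−1, m_i, m_i+1} ∩ [−1, 1] = {-1, 0} → 2 states.
For l_f = 3: m_f ∈ {m_i−1, m_i, m_i+1} ∩ [−3, 3] = {-2, -1, 0} → 3 states.
Total: 5.

5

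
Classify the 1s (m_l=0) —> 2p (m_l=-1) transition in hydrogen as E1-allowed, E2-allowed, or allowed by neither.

E1

Δl = 1 − 0 = +1; l_i + l_f = 1.
Δm_l = -1.
E1 (Δl = ±1, |Δm_l| ≤ 1): satisfied.
E2 (Δl = 0,±2, l_i+l_f ≥ 2, |Δm_l| ≤ 2): not satisfied.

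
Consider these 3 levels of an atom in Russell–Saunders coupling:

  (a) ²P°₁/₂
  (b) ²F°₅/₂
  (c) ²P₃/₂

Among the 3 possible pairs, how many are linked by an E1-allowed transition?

1

(a)–(b): forbidden (parity, ΔL, ΔJ).
(a)–(c): allowed.
(b)–(c): forbidden (ΔL).
Allowed pairs: 1 of 3.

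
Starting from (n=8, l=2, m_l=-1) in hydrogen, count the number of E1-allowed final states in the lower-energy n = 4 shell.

E1 requires Δl = ±1, so l_f ∈ {1, 3}; with 0 ≤ l_f ≤ n_f−1 = 3, the allowed l_f values are {1, 3}.
For l_f = 1: m_f ∈ {m_i−1, m_i, m_i+1} ∩ [−1, 1] = {-1, 0} → 2 states.
For l_f = 3: m_f ∈ {m_i−1, m_i, m_i+1} ∩ [−3, 3] = {-2, -1, 0} → 3 states.
Total: 5.

5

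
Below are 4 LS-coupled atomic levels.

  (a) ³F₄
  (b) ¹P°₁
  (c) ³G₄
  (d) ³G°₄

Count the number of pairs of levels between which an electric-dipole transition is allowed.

2

(a)–(b): forbidden (ΔS, ΔL, ΔJ).
(a)–(c): forbidden (parity).
(a)–(d): allowed.
(b)–(c): forbidden (ΔS, ΔL, ΔJ).
(b)–(d): forbidden (parity, ΔS, ΔL, ΔJ).
(c)–(d): allowed.
Allowed pairs: 2 of 6.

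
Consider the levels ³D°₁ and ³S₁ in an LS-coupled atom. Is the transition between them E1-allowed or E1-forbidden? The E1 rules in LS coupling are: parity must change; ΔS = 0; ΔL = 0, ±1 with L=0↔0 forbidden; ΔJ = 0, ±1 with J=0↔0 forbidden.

Reading off the term symbols: S 1→1, L 2→0, J 1→1, parity odd→even.
Parity must change: odd → even — satisfied.
ΔS = 0: S: 1 → 1 — satisfied.
ΔJ = 0, ±1 (not J=0↔0): J: 1 → 1, ΔJ = +0 — satisfied.
ΔL = 0, ±1 (not L=0↔0): L: 2 → 0, ΔL = -2 — violated.
Rule(s) violated: ΔL.

forbidden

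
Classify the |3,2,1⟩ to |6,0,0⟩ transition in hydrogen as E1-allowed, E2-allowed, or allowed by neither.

E2

Δl = 0 − 2 = -2; l_i + l_f = 2.
Δm_l = -1.
E1 (Δl = ±1, |Δm_l| ≤ 1): not satisfied.
E2 (Δl = 0,±2, l_i+l_f ≥ 2, |Δm_l| ≤ 2): satisfied.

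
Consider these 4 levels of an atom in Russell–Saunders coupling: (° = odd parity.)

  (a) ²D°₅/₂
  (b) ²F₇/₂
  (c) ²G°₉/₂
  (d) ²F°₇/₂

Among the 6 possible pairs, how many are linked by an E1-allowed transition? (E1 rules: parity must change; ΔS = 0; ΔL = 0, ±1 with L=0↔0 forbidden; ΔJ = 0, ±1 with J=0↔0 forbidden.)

3

(a)–(b): allowed.
(a)–(c): forbidden (parity, ΔL, ΔJ).
(a)–(d): forbidden (parity).
(b)–(c): allowed.
(b)–(d): allowed.
(c)–(d): forbidden (parity).
Allowed pairs: 3 of 6.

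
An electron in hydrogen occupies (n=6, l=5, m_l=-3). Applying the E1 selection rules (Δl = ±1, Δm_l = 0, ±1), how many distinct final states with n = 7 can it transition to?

6

E1 requires Δl = ±1, so l_f ∈ {4, 6}; with 0 ≤ l_f ≤ n_f−1 = 6, the allowed l_f values are {4, 6}.
For l_f = 4: m_f ∈ {m_i−1, m_i, m_i+1} ∩ [−4, 4] = {-4, -3, -2} → 3 states.
For l_f = 6: m_f ∈ {m_i−1, m_i, m_i+1} ∩ [−6, 6] = {-4, -3, -2} → 3 states.
Total: 6.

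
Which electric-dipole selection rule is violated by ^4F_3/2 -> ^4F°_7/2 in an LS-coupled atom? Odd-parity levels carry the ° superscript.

Reading off the term symbols: S 3/2→3/2, L 3→3, J 3/2→7/2, parity even→odd.
Parity must change: even → odd — satisfied.
ΔS = 0: S: 3/2 → 3/2 — satisfied.
ΔL = 0, ±1 (not L=0↔0): L: 3 → 3, ΔL = +0 — satisfied.
ΔJ = 0, ±1 (not J=0↔0): J: 3/2 → 7/2, ΔJ = +2 — violated.

the ΔJ = 0, ±1 rule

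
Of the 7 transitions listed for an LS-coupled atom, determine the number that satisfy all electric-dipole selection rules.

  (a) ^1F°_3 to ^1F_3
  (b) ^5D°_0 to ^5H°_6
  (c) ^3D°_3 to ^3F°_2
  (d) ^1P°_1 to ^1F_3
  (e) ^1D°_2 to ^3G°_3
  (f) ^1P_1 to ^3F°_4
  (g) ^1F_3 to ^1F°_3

2

(a) allowed
(b) forbidden (parity, ΔL, ΔJ fail)
(c) forbidden (parity fails)
(d) forbidden (ΔL, ΔJ fail)
(e) forbidden (parity, ΔS, ΔL fail)
(f) forbidden (ΔS, ΔL, ΔJ fail)
(g) allowed
Total allowed: 2 of 7.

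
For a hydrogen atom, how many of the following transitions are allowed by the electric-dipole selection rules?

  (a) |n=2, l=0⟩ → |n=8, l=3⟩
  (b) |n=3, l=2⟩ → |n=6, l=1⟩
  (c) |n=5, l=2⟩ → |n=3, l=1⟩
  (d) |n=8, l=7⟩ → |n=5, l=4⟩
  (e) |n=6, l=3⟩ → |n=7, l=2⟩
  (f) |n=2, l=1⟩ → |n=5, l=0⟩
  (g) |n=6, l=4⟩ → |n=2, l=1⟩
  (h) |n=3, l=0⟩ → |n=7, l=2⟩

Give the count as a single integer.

(a) forbidden — Δl = +3 (E1 requires Δl = ±1)
(b) allowed
(c) allowed
(d) forbidden — Δl = -3 (E1 requires Δl = ±1)
(e) allowed
(f) allowed
(g) forbidden — Δl = -3 (E1 requires Δl = ±1)
(h) forbidden — Δl = +2 (E1 requires Δl = ±1)
Total allowed: 4 of 8.

4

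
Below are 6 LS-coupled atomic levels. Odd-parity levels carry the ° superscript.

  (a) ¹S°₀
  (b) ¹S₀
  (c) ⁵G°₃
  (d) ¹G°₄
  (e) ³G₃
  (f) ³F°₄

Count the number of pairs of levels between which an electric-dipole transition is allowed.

1

(a)–(b): forbidden (ΔL, ΔJ).
(a)–(c): forbidden (parity, ΔS, ΔL, ΔJ).
(a)–(d): forbidden (parity, ΔL, ΔJ).
(a)–(e): forbidden (ΔS, ΔL, ΔJ).
(a)–(f): forbidden (parity, ΔS, ΔL, ΔJ).
(b)–(c): forbidden (ΔS, ΔL, ΔJ).
(b)–(d): forbidden (ΔL, ΔJ).
(b)–(e): forbidden (parity, ΔS, ΔL, ΔJ).
(b)–(f): forbidden (ΔS, ΔL, ΔJ).
(c)–(d): forbidden (parity, ΔS).
(c)–(e): forbidden (ΔS).
(c)–(f): forbidden (parity, ΔS).
(d)–(e): forbidden (ΔS).
(d)–(f): forbidden (parity, ΔS).
(e)–(f): allowed.
Allowed pairs: 1 of 15.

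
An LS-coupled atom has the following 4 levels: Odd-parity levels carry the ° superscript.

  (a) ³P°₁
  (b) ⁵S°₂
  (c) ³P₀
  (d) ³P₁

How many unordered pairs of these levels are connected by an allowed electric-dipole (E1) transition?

(a)–(b): forbidden (parity, ΔS).
(a)–(c): allowed.
(a)–(d): allowed.
(b)–(c): forbidden (ΔS, ΔJ).
(b)–(d): forbidden (ΔS).
(c)–(d): forbidden (parity).
Allowed pairs: 2 of 6.

2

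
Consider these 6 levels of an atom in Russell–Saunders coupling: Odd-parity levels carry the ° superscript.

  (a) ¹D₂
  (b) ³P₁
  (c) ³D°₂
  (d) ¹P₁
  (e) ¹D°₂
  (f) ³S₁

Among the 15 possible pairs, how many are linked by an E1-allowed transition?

3

(a)–(b): forbidden (parity, ΔS).
(a)–(c): forbidden (ΔS).
(a)–(d): forbidden (parity).
(a)–(e): allowed.
(a)–(f): forbidden (parity, ΔS, ΔL).
(b)–(c): allowed.
(b)–(d): forbidden (parity, ΔS).
(b)–(e): forbidden (ΔS).
(b)–(f): forbidden (parity).
(c)–(d): forbidden (ΔS).
(c)–(e): forbidden (parity, ΔS).
(c)–(f): forbidden (ΔL).
(d)–(e): allowed.
(d)–(f): forbidden (parity, ΔS).
(e)–(f): forbidden (ΔS, ΔL).
Allowed pairs: 3 of 15.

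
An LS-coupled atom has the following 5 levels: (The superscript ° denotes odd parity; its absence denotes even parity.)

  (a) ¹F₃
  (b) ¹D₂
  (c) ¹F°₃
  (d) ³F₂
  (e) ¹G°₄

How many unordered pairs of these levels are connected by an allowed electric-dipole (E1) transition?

3

(a)–(b): forbidden (parity).
(a)–(c): allowed.
(a)–(d): forbidden (parity, ΔS).
(a)–(e): allowed.
(b)–(c): allowed.
(b)–(d): forbidden (parity, ΔS).
(b)–(e): forbidden (ΔL, ΔJ).
(c)–(d): forbidden (ΔS).
(c)–(e): forbidden (parity).
(d)–(e): forbidden (ΔS, ΔJ).
Allowed pairs: 3 of 10.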